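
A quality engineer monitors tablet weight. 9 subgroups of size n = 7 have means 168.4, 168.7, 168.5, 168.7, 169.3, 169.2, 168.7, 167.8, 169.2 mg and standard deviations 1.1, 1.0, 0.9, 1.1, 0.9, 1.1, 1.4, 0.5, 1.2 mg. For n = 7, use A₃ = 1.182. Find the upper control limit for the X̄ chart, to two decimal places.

X̄̄ = (168.4 + 168.7 + 168.5 + 168.7 + 169.3 + 169.2 + 168.7 + 167.8 + 169.2) / 9 = 168.7222
s̄ = (1.1 + 1.0 + 0.9 + 1.1 + 0.9 + 1.1 + 1.4 + 0.5 + 1.2) / 9 = 1.0222
UCL = X̄̄ + A₃·s̄ = 168.7222 + 1.182 × 1.0222 = 169.9305

169.93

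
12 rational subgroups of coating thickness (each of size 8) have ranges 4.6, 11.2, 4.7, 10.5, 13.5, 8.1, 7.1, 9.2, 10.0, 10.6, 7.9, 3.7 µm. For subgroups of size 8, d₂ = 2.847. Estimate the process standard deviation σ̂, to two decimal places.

R̄ = (4.6 + 11.2 + 4.7 + 10.5 + 13.5 + 8.1 + 7.1 + 9.2 + 10.0 + 10.6 + 7.9 + 3.7) / 12 = 8.4250
σ̂ = R̄ / d₂ = 8.4250 / 2.847 = 2.9593

2.96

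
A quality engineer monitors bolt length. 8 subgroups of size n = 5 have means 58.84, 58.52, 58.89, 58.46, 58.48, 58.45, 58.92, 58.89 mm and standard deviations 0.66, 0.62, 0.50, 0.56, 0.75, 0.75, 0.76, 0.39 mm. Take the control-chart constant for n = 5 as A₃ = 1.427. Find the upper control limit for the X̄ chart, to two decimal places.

X̄̄ = (58.84 + 58.52 + 58.89 + 58.46 + 58.48 + 58.45 + 58.92 + 58.89) / 8 = 58.6812
s̄ = (0.66 + 0.62 + 0.50 + 0.56 + 0.75 + 0.75 + 0.76 + 0.39) / 8 = 0.6238
UCL = X̄̄ + A₃·s̄ = 58.6812 + 1.427 × 0.6238 = 59.5713

59.57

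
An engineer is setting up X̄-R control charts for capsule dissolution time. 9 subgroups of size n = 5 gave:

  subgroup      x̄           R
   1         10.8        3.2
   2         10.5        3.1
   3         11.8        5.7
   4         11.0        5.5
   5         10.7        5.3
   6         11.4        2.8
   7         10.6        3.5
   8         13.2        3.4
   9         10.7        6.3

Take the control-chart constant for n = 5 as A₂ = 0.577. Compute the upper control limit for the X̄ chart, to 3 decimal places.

13.676

X̄̄ = (10.8 + 10.5 + 11.8 + 11.0 + 10.7 + 11.4 + 10.6 + 13.2 + 10.7) / 9 = 100.7000 / 9 = 11.1889
R̄ = (3.2 + 3.1 + 5.7 + 5.5 + 5.3 + 2.8 + 3.5 + 3.4 + 6.3) / 9 = 38.8000 / 9 = 4.3111
UCL = X̄̄ + A₂·R̄ = 11.1889 + 0.577 × 4.3111 = 13.6764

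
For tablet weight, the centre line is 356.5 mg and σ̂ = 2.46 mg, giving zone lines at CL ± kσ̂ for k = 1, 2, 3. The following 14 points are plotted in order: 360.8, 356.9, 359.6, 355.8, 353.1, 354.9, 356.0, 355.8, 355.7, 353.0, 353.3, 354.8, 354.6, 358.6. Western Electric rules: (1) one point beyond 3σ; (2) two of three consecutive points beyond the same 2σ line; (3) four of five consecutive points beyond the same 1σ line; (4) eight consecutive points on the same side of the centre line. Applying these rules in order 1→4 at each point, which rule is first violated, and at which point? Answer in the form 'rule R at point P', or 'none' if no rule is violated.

Zone of each point (C = within 1σ̂, B = 1σ̂–2σ̂, A = 2σ̂–3σ̂, * = beyond 3σ̂; sign = side of CL): 1:+B, 2:+C, 3:+B, 4:-C, 5:-B, 6:-C, 7:-C, 8:-C, 9:-C, 10:-B, 11:-B, 12:-C, 13:-C, 14:+C
Rule 4 (eight consecutive points on the same side of the centre line) is satisfied at point 11.

rule 4 at point 11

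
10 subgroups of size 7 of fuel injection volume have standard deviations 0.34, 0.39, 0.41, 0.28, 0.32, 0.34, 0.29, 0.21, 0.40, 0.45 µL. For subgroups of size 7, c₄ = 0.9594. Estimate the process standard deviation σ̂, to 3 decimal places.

s̄ = (0.34 + 0.39 + 0.41 + 0.28 + 0.32 + 0.34 + 0.29 + 0.21 + 0.40 + 0.45) / 10 = 0.3430
σ̂ = s̄ / c₄ = 0.3430 / 0.9594 = 0.3575

0.358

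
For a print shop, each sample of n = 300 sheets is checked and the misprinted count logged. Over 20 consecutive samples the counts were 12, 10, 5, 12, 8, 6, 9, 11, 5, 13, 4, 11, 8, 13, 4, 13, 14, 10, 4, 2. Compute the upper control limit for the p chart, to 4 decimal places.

0.0581

p̄ = Σdᵢ / (k·n) = 174 / (20 × 300) = 0.02900
UCL = p̄ + 3·√(p̄(1−p̄)/n) = 0.02900 + 3 × √(0.02900×0.97100/300) = 0.02900 + 3 × 0.00969 = 0.05806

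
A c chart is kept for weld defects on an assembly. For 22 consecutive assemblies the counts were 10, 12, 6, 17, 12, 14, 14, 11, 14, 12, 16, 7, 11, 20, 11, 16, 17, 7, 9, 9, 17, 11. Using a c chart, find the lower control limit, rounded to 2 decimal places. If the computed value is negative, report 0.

1.84

c̄ = (10 + 12 + 6 + 17 + 12 + 14 + 14 + 11 + 14 + 12 + 16 + 7 + 11 + 20 + 11 + 16 + 17 + 7 + 9 + 9 + 17 + 11) / 22 = 273 / 22 = 12.4091
LCL = c̄ − 3√c̄ = 12.4091 − 3 × 3.5227 = 1.8411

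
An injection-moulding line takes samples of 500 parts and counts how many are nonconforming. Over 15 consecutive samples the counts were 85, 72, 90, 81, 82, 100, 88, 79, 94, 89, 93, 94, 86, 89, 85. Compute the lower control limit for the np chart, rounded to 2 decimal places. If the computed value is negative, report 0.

p̄ = Σdᵢ / (k·n) = 1307 / (15 × 500) = 0.17427
LCL = np̄ − 3·√(np̄(1−p̄)) = 87.1333 − 3 × 8.4823 = 61.6865

61.69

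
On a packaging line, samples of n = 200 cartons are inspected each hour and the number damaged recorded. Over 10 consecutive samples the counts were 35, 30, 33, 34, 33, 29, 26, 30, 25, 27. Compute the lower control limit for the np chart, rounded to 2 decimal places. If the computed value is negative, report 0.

15.01

p̄ = Σdᵢ / (k·n) = 302 / (10 × 200) = 0.15100
LCL = np̄ − 3·√(np̄(1−p̄)) = 30.2000 − 3 × 5.0636 = 15.0093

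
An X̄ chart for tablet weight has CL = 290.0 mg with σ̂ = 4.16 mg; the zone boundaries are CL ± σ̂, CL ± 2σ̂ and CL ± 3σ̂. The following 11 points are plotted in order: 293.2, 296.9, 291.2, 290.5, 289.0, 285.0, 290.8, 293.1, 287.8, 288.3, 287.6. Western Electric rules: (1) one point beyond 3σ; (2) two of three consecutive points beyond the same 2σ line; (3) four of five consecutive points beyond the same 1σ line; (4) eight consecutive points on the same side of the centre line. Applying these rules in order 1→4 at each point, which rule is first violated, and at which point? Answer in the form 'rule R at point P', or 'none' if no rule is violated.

Zone of each point (C = within 1σ̂, B = 1σ̂–2σ̂, A = 2σ̂–3σ̂, * = beyond 3σ̂; sign = side of CL): 1:+C, 2:+B, 3:+C, 4:+C, 5:-C, 6:-B, 7:+C, 8:+C, 9:-C, 10:-C, 11:-C
No rule fires across all 11 points.

none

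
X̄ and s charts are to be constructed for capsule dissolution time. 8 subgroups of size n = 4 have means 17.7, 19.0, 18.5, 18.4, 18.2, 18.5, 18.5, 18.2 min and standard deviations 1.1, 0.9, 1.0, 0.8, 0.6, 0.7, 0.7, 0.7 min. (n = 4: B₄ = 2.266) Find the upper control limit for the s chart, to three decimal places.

s̄ = (1.1 + 0.9 + 1.0 + 0.8 + 0.6 + 0.7 + 0.7 + 0.7) / 8 = 0.8125
UCL_s = B₄·s̄ = 2.266 × 0.8125 = 1.8411

1.841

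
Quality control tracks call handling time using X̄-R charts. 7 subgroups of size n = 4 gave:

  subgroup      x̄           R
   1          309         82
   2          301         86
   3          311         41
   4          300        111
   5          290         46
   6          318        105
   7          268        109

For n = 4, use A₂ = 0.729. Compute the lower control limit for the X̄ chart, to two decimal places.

X̄̄ = (309 + 301 + 311 + 300 + 290 + 318 + 268) / 7 = 2097.0000 / 7 = 299.5714
R̄ = (82 + 86 + 41 + 111 + 46 + 105 + 109) / 7 = 580.0000 / 7 = 82.8571
LCL = X̄̄ − A₂·R̄ = 299.5714 − 0.729 × 82.8571 = 239.1686

239.17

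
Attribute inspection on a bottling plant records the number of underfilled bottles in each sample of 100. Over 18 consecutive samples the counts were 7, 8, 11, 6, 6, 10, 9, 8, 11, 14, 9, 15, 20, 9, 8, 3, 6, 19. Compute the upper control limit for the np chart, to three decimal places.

18.922

p̄ = Σdᵢ / (k·n) = 179 / (18 × 100) = 0.09944
UCL = np̄ + 3·√(np̄(1−p̄)) = 9.9444 + 3 × √(9.9444×0.90056) = 9.9444 + 3 × 2.9926 = 18.9222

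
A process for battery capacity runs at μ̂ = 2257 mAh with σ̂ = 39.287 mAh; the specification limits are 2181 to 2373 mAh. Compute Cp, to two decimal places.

Cp = (USL − LSL) / (6σ̂) = (2373 − 2181) / (6 × 39.287) = 192.0000 / 235.7220 = 0.8145

0.81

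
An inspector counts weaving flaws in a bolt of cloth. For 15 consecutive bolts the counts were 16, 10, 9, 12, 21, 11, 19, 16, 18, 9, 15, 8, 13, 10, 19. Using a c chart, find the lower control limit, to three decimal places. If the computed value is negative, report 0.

2.616

c̄ = (16 + 10 + 9 + 12 + 21 + 11 + 19 + 16 + 18 + 9 + 15 + 8 + 13 + 10 + 19) / 15 = 206 / 15 = 13.7333
LCL = c̄ − 3√c̄ = 13.7333 − 3 × 3.7059 = 2.6158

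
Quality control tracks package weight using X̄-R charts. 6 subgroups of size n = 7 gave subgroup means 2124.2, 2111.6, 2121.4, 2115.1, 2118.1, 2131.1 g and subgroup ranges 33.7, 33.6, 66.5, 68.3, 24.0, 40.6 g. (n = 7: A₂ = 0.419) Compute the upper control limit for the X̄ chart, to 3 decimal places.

X̄̄ = (2124.2 + 2111.6 + 2121.4 + 2115.1 + 2118.1 + 2131.1) / 6 = 12721.5000 / 6 = 2120.2500
R̄ = (33.7 + 33.6 + 66.5 + 68.3 + 24.0 + 40.6) / 6 = 266.7000 / 6 = 44.4500
UCL = X̄̄ + A₂·R̄ = 2120.2500 + 0.419 × 44.4500 = 2138.8745

2138.875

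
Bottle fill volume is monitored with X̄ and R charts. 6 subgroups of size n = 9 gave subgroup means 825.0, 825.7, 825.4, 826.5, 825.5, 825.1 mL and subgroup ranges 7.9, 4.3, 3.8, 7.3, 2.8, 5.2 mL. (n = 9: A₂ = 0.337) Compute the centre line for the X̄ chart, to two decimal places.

825.53

X̄̄ = (825.0 + 825.7 + 825.4 + 826.5 + 825.5 + 825.1) / 6 = 4953.2000 / 6 = 825.5333
CL = X̄̄ = 825.5333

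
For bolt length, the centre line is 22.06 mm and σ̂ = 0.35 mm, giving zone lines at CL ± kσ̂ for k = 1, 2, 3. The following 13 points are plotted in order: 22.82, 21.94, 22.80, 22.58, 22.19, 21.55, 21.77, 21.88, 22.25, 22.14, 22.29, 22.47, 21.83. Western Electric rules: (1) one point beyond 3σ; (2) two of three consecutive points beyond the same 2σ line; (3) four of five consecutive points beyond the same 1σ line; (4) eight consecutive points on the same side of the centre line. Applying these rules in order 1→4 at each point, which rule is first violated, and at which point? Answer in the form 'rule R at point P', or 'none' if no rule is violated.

Zone of each point (C = within 1σ̂, B = 1σ̂–2σ̂, A = 2σ̂–3σ̂, * = beyond 3σ̂; sign = side of CL): 1:+A, 2:-C, 3:+A, 4:+B, 5:+C, 6:-B, 7:-C, 8:-C, 9:+C, 10:+C, 11:+C, 12:+B, 13:-C
Rule 2 (two of three consecutive points beyond the same 2σ limit) is satisfied at point 3.

rule 2 at point 3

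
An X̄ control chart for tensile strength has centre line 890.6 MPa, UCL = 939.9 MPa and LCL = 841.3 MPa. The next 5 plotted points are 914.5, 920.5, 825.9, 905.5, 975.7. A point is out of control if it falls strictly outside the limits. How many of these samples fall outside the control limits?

Compare each point to [841.3, 939.9]: sample 3 = 825.9 < LCL; sample 5 = 975.7 > UCL.

2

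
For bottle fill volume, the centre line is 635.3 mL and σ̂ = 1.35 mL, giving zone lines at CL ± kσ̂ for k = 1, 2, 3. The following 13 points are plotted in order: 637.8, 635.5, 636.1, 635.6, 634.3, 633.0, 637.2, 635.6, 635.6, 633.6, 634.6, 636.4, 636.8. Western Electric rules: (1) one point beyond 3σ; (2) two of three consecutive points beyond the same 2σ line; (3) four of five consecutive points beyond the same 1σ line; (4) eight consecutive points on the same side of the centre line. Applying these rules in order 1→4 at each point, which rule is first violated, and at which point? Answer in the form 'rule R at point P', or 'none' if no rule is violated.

none

Zone of each point (C = within 1σ̂, B = 1σ̂–2σ̂, A = 2σ̂–3σ̂, * = beyond 3σ̂; sign = side of CL): 1:+B, 2:+C, 3:+C, 4:+C, 5:-C, 6:-B, 7:+B, 8:+C, 9:+C, 10:-B, 11:-C, 12:+C, 13:+B
No rule fires across all 13 points.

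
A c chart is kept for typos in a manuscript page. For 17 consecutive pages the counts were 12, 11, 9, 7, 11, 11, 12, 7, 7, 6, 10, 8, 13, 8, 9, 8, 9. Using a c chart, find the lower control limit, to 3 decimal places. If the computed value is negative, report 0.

c̄ = (12 + 11 + 9 + 7 + 11 + 11 + 12 + 7 + 7 + 6 + 10 + 8 + 13 + 8 + 9 + 8 + 9) / 17 = 158 / 17 = 9.2941
LCL = c̄ − 3√c̄ = 9.2941 − 3 × 3.0486 = 0.1482

0.148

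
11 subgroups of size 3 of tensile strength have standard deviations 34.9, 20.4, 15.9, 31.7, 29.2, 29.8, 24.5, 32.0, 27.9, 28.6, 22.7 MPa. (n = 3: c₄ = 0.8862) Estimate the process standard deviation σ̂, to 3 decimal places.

s̄ = (34.9 + 20.4 + 15.9 + 31.7 + 29.2 + 29.8 + 24.5 + 32.0 + 27.9 + 28.6 + 22.7) / 11 = 27.0545
σ̂ = s̄ / c₄ = 27.0545 / 0.8862 = 30.5287

30.529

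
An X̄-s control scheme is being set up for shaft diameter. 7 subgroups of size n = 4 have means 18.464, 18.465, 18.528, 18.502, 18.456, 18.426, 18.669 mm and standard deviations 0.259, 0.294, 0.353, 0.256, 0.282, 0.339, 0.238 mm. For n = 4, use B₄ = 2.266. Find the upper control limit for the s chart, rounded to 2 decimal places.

0.65

s̄ = (0.259 + 0.294 + 0.353 + 0.256 + 0.282 + 0.339 + 0.238) / 7 = 0.2887
UCL_s = B₄·s̄ = 2.266 × 0.2887 = 0.6542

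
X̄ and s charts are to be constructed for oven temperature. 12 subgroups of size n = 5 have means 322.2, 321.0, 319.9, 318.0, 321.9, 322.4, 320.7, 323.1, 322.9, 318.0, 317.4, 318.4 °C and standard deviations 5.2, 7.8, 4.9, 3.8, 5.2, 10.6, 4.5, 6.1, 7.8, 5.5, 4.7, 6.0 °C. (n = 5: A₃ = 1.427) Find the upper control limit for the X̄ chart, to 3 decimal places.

329.066

X̄̄ = (322.2 + 321.0 + 319.9 + 318.0 + 321.9 + 322.4 + 320.7 + 323.1 + 322.9 + 318.0 + 317.4 + 318.4) / 12 = 320.4917
s̄ = (5.2 + 7.8 + 4.9 + 3.8 + 5.2 + 10.6 + 4.5 + 6.1 + 7.8 + 5.5 + 4.7 + 6.0) / 12 = 6.0083
UCL = X̄̄ + A₃·s̄ = 320.4917 + 1.427 × 6.0083 = 329.0656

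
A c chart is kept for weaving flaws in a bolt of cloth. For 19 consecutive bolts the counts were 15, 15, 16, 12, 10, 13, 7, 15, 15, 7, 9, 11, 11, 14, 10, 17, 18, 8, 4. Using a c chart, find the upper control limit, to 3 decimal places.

c̄ = (15 + 15 + 16 + 12 + 10 + 13 + 7 + 15 + 15 + 7 + 9 + 11 + 11 + 14 + 10 + 17 + 18 + 8 + 4) / 19 = 227 / 19 = 11.9474
UCL = c̄ + 3√c̄ = 11.9474 + 3 × √11.9474 = 11.9474 + 3 × 3.4565 = 22.3169

22.317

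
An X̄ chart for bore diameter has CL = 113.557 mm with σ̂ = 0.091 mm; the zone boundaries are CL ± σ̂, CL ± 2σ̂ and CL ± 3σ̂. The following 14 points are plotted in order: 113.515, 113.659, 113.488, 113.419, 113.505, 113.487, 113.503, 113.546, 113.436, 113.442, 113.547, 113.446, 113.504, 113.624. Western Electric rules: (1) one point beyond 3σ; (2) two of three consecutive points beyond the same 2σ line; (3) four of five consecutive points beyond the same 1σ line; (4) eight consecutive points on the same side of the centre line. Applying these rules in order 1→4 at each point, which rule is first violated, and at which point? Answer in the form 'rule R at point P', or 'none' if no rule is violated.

rule 4 at point 10

Zone of each point (C = within 1σ̂, B = 1σ̂–2σ̂, A = 2σ̂–3σ̂, * = beyond 3σ̂; sign = side of CL): 1:-C, 2:+B, 3:-C, 4:-B, 5:-C, 6:-C, 7:-C, 8:-C, 9:-B, 10:-B, 11:-C, 12:-B, 13:-C, 14:+C
Rule 4 (eight consecutive points on the same side of the centre line) is satisfied at point 10.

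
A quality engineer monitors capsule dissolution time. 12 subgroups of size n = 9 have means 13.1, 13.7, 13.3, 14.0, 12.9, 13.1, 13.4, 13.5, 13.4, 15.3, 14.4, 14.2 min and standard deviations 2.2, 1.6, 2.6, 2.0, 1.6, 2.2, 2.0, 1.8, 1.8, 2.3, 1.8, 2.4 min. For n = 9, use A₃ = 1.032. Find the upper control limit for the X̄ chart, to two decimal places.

15.78

X̄̄ = (13.1 + 13.7 + 13.3 + 14.0 + 12.9 + 13.1 + 13.4 + 13.5 + 13.4 + 15.3 + 14.4 + 14.2) / 12 = 13.6917
s̄ = (2.2 + 1.6 + 2.6 + 2.0 + 1.6 + 2.2 + 2.0 + 1.8 + 1.8 + 2.3 + 1.8 + 2.4) / 12 = 2.0250
UCL = X̄̄ + A₃·s̄ = 13.6917 + 1.032 × 2.0250 = 15.7815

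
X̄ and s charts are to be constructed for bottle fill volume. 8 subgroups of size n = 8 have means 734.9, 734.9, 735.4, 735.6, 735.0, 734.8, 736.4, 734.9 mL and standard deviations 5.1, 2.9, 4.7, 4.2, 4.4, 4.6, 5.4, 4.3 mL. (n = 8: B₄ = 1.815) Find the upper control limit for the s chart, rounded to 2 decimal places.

s̄ = (5.1 + 2.9 + 4.7 + 4.2 + 4.4 + 4.6 + 5.4 + 4.3) / 8 = 4.4500
UCL_s = B₄·s̄ = 1.815 × 4.4500 = 8.0768

8.08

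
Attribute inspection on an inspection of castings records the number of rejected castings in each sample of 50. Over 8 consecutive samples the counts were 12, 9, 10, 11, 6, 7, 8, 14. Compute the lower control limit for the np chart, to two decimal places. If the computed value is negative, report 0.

p̄ = Σdᵢ / (k·n) = 77 / (8 × 50) = 0.19250
LCL = np̄ − 3·√(np̄(1−p̄)) = 9.6250 − 3 × 2.7879 = 1.2614

1.26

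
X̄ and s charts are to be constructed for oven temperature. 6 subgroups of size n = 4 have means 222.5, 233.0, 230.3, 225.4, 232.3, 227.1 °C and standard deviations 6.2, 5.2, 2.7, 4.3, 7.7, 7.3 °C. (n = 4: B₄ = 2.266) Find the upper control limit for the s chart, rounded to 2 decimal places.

12.61

s̄ = (6.2 + 5.2 + 2.7 + 4.3 + 7.7 + 7.3) / 6 = 5.5667
UCL_s = B₄·s̄ = 2.266 × 5.5667 = 12.6141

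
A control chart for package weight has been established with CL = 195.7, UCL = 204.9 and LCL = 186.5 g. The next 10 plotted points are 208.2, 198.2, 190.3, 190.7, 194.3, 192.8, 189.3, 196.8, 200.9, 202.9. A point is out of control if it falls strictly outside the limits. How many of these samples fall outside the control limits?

Compare each point to [186.5, 204.9]: sample 1 = 208.2 > UCL.

1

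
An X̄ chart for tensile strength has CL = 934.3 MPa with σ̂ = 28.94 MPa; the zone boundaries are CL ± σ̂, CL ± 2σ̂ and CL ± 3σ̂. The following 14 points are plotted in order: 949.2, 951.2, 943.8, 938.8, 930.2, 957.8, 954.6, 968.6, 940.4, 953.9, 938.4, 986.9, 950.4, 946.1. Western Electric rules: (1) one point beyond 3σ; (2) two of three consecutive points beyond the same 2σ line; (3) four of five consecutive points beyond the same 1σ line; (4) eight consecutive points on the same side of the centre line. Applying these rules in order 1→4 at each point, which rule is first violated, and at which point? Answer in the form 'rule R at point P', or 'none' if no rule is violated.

rule 4 at point 13

Zone of each point (C = within 1σ̂, B = 1σ̂–2σ̂, A = 2σ̂–3σ̂, * = beyond 3σ̂; sign = side of CL): 1:+C, 2:+C, 3:+C, 4:+C, 5:-C, 6:+C, 7:+C, 8:+B, 9:+C, 10:+C, 11:+C, 12:+B, 13:+C, 14:+C
Rule 4 (eight consecutive points on the same side of the centre line) is satisfied at point 13.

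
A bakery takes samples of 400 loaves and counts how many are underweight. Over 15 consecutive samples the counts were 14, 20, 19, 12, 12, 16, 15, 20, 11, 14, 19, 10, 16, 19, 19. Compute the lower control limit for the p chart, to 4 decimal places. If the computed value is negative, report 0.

p̄ = Σdᵢ / (k·n) = 236 / (15 × 400) = 0.03933
LCL = p̄ − 3·√(p̄(1−p̄)/n) = 0.03933 − 3 × 0.00972 = 0.01018

0.0102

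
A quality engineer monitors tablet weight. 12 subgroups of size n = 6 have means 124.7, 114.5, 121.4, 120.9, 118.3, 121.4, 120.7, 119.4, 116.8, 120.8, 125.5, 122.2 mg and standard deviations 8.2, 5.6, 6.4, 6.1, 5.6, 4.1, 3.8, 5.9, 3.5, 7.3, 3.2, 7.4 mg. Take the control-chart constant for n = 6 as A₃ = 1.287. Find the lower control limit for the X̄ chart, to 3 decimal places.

X̄̄ = (124.7 + 114.5 + 121.4 + 120.9 + 118.3 + 121.4 + 120.7 + 119.4 + 116.8 + 120.8 + 125.5 + 122.2) / 12 = 120.5500
s̄ = (8.2 + 5.6 + 6.4 + 6.1 + 5.6 + 4.1 + 3.8 + 5.9 + 3.5 + 7.3 + 3.2 + 7.4) / 12 = 5.5917
LCL = X̄̄ − A₃·s̄ = 120.5500 − 1.287 × 5.5917 = 113.3535

113.354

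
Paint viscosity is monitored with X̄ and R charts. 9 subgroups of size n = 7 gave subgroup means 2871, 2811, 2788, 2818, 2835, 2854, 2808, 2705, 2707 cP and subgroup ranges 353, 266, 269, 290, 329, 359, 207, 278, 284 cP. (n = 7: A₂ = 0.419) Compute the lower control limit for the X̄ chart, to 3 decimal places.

X̄̄ = (2871 + 2811 + 2788 + 2818 + 2835 + 2854 + 2808 + 2705 + 2707) / 9 = 25197.0000 / 9 = 2799.6667
R̄ = (353 + 266 + 269 + 290 + 329 + 359 + 207 + 278 + 284) / 9 = 2635.0000 / 9 = 292.7778
LCL = X̄̄ − A₂·R̄ = 2799.6667 − 0.419 × 292.7778 = 2676.9928

2676.993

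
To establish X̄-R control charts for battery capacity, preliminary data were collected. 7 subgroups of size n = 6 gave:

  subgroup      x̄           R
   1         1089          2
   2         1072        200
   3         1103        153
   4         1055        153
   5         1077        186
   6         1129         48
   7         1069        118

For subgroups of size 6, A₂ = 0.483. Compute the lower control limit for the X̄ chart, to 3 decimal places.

1025.517

X̄̄ = (1089 + 1072 + 1103 + 1055 + 1077 + 1129 + 1069) / 7 = 7594.0000 / 7 = 1084.8571
R̄ = (2 + 200 + 153 + 153 + 186 + 48 + 118) / 7 = 860.0000 / 7 = 122.8571
LCL = X̄̄ − A₂·R̄ = 1084.8571 − 0.483 × 122.8571 = 1025.5171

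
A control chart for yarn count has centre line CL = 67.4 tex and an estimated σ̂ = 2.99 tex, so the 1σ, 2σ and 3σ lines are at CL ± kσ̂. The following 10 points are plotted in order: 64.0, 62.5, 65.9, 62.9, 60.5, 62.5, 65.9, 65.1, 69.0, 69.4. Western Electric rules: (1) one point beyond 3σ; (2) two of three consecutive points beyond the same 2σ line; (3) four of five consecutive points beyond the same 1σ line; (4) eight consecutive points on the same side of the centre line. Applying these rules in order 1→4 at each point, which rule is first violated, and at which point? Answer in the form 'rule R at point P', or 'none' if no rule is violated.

Zone of each point (C = within 1σ̂, B = 1σ̂–2σ̂, A = 2σ̂–3σ̂, * = beyond 3σ̂; sign = side of CL): 1:-B, 2:-B, 3:-C, 4:-B, 5:-A, 6:-B, 7:-C, 8:-C, 9:+C, 10:+C
Rule 3 (four of five consecutive points beyond the same 1σ limit) is satisfied at point 5.

rule 3 at point 5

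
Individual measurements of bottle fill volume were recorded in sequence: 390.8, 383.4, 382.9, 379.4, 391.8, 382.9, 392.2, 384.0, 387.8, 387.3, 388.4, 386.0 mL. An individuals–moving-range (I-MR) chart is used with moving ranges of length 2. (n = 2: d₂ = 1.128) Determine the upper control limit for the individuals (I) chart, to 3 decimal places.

X̄ = (390.8 + 383.4 + 382.9 + 379.4 + 391.8 + 382.9 + 392.2 + 384.0 + 387.8 + 387.3 + 388.4 + 386.0) / 12 = 386.4083
Moving ranges: 7.4, 0.5, 3.5, 12.4, 8.9, 9.3, 8.2, 3.8, 0.5, 1.1, 2.4; M̄R̄ = 58.0000 / 11 = 5.2727
UCL = X̄ + 3·M̄R̄/d₂ = 386.4083 + 3 × 5.2727 / 1.128 = 400.4315

400.432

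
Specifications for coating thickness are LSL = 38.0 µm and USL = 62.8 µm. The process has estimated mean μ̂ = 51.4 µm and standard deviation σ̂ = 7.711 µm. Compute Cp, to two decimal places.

Cp = (USL − LSL) / (6σ̂) = (62.8 − 38.0) / (6 × 7.711) = 24.8000 / 46.2660 = 0.5360

0.54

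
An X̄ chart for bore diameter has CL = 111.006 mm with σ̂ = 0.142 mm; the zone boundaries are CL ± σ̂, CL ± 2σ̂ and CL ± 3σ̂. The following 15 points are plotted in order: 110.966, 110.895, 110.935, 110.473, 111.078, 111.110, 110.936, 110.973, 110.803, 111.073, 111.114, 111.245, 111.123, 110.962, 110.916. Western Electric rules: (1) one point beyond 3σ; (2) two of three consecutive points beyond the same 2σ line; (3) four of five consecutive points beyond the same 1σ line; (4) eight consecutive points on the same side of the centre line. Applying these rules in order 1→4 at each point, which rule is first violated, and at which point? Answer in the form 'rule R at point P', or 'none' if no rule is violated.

rule 1 at point 4

Zone of each point (C = within 1σ̂, B = 1σ̂–2σ̂, A = 2σ̂–3σ̂, * = beyond 3σ̂; sign = side of CL): 1:-C, 2:-C, 3:-C, 4:-*, 5:+C, 6:+C, 7:-C, 8:-C, 9:-B, 10:+C, 11:+C, 12:+B, 13:+C, 14:-C, 15:-C
Rule 1 (one point beyond the 3σ limits) is satisfied at point 4.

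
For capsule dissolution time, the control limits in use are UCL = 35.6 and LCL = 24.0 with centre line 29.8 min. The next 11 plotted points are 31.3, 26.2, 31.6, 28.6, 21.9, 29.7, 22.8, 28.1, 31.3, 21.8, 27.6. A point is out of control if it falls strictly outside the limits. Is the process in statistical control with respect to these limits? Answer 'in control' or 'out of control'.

Compare each point to [24.0, 35.6]: sample 5 = 21.9 < LCL; sample 7 = 22.8 < LCL; sample 10 = 21.8 < LCL.

out of control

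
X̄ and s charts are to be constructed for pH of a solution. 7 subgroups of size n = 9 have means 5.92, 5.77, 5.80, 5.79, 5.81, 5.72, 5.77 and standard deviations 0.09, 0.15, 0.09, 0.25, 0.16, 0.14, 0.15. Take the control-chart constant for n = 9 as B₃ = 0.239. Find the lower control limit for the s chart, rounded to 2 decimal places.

s̄ = (0.09 + 0.15 + 0.09 + 0.25 + 0.16 + 0.14 + 0.15) / 7 = 0.1471
LCL_s = B₃·s̄ = 0.239 × 0.1471 = 0.0352

0.04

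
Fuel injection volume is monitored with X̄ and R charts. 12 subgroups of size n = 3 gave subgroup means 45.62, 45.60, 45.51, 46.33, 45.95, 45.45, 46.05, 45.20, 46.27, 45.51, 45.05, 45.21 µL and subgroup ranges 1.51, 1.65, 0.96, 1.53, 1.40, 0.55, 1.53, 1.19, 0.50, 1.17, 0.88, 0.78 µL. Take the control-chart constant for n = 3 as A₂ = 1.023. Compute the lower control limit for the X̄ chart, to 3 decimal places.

X̄̄ = (45.62 + 45.60 + 45.51 + 46.33 + 45.95 + 45.45 + 46.05 + 45.20 + 46.27 + 45.51 + 45.05 + 45.21) / 12 = 547.7500 / 12 = 45.6458
R̄ = (1.51 + 1.65 + 0.96 + 1.53 + 1.40 + 0.55 + 1.53 + 1.19 + 0.50 + 1.17 + 0.88 + 0.78) / 12 = 13.6500 / 12 = 1.1375
LCL = X̄̄ − A₂·R̄ = 45.6458 − 1.023 × 1.1375 = 44.4822

44.482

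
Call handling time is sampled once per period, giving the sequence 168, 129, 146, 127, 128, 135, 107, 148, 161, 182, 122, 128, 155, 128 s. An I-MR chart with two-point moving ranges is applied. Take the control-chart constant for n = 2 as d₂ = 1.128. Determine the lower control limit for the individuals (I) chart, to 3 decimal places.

X̄ = (168 + 129 + 146 + 127 + 128 + 135 + 107 + 148 + 161 + 182 + 122 + 128 + 155 + 128) / 14 = 140.2857
Moving ranges: 39, 17, 19, 1, 7, 28, 41, 13, 21, 60, 6, 27, 27; M̄R̄ = 306.0000 / 13 = 23.5385
LCL = X̄ − 3·M̄R̄/d₂ = 140.2857 − 3 × 23.5385 / 1.128 = 77.6834

77.683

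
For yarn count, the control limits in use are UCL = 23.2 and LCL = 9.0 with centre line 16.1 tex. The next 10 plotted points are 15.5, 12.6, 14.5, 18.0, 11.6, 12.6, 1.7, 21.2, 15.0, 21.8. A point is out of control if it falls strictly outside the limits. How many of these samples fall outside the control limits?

Compare each point to [9.0, 23.2]: sample 7 = 1.7 < LCL.

1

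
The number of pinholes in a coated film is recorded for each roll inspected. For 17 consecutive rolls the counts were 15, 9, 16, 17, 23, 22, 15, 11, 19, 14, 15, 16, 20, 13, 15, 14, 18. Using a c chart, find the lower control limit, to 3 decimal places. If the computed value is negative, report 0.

4.000

c̄ = (15 + 9 + 16 + 17 + 23 + 22 + 15 + 11 + 19 + 14 + 15 + 16 + 20 + 13 + 15 + 14 + 18) / 17 = 272 / 17 = 16.0000
LCL = c̄ − 3√c̄ = 16.0000 − 3 × 4.0000 = 4.0000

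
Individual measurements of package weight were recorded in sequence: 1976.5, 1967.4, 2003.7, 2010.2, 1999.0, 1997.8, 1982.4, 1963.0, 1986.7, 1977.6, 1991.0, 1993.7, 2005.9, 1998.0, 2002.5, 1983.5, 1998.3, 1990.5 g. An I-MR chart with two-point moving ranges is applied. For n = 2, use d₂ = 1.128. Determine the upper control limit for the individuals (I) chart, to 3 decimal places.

2023.938

X̄ = (1976.5 + 1967.4 + 2003.7 + 2010.2 + 1999.0 + 1997.8 + 1982.4 + 1963.0 + 1986.7 + 1977.6 + 1991.0 + 1993.7 + 2005.9 + 1998.0 + 2002.5 + 1983.5 + 1998.3 + 1990.5) / 18 = 1990.4278
Moving ranges: 9.1, 36.3, 6.5, 11.2, 1.2, 15.4, 19.4, 23.7, 9.1, 13.4, 2.7, 12.2, 7.9, 4.5, 19.0, 14.8, 7.8; M̄R̄ = 214.2000 / 17 = 12.6000
UCL = X̄ + 3·M̄R̄/d₂ = 1990.4278 + 3 × 12.6000 / 1.128 = 2023.9384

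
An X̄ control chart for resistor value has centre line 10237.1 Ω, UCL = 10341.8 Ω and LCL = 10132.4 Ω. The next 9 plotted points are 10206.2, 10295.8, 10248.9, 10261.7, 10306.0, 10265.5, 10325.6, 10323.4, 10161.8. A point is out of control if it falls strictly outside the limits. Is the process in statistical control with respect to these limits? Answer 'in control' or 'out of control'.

in control

All 9 points lie within [10132.4, 10341.8].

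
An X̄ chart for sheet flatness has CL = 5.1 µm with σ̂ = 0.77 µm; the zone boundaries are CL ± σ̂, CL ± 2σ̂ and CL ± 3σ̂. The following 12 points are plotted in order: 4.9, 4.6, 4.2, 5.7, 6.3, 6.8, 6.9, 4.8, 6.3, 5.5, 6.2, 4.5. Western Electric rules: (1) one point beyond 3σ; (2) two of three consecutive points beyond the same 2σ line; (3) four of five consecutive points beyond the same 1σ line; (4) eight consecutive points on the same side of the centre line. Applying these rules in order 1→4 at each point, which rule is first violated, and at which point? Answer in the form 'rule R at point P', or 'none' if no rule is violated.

Zone of each point (C = within 1σ̂, B = 1σ̂–2σ̂, A = 2σ̂–3σ̂, * = beyond 3σ̂; sign = side of CL): 1:-C, 2:-C, 3:-B, 4:+C, 5:+B, 6:+A, 7:+A, 8:-C, 9:+B, 10:+C, 11:+B, 12:-C
Rule 2 (two of three consecutive points beyond the same 2σ limit) is satisfied at point 7.

rule 2 at point 7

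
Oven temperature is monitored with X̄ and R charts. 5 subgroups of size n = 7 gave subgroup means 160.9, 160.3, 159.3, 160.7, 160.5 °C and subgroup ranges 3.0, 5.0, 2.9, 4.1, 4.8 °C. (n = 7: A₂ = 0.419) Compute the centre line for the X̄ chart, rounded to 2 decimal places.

X̄̄ = (160.9 + 160.3 + 159.3 + 160.7 + 160.5) / 5 = 801.7000 / 5 = 160.3400
CL = X̄̄ = 160.3400

160.34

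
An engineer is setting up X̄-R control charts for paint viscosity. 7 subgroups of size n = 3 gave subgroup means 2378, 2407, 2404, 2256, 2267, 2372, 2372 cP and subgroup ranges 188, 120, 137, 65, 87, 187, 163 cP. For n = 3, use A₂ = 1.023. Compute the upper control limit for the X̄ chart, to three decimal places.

X̄̄ = (2378 + 2407 + 2404 + 2256 + 2267 + 2372 + 2372) / 7 = 16456.0000 / 7 = 2350.8571
R̄ = (188 + 120 + 137 + 65 + 87 + 187 + 163) / 7 = 947.0000 / 7 = 135.2857
UCL = X̄̄ + A₂·R̄ = 2350.8571 + 1.023 × 135.2857 = 2489.2544

2489.254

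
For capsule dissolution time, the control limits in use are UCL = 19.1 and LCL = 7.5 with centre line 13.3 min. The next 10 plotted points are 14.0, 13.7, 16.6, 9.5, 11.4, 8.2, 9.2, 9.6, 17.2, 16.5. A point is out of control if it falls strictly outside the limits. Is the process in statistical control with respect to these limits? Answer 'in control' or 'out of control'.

All 10 points lie within [7.5, 19.1].

in control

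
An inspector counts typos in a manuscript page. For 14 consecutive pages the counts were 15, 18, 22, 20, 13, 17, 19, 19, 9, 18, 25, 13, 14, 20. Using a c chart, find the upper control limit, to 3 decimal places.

c̄ = (15 + 18 + 22 + 20 + 13 + 17 + 19 + 19 + 9 + 18 + 25 + 13 + 14 + 20) / 14 = 242 / 14 = 17.2857
UCL = c̄ + 3√c̄ = 17.2857 + 3 × √17.2857 = 17.2857 + 3 × 4.1576 = 29.7585

29.759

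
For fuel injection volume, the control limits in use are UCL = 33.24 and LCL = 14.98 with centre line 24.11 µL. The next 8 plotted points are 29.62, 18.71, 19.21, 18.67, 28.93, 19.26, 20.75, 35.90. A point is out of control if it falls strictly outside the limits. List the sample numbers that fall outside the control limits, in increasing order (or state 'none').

Compare each point to [14.98, 33.24]: sample 8 = 35.90 > UCL.

8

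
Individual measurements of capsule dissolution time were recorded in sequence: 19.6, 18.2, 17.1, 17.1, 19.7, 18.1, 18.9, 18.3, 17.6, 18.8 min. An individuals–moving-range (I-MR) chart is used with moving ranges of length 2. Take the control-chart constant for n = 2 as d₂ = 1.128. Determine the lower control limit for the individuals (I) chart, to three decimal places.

15.385

X̄ = (19.6 + 18.2 + 17.1 + 17.1 + 19.7 + 18.1 + 18.9 + 18.3 + 17.6 + 18.8) / 10 = 18.3400
Moving ranges: 1.4, 1.1, 0.0, 2.6, 1.6, 0.8, 0.6, 0.7, 1.2; M̄R̄ = 10.0000 / 9 = 1.1111
LCL = X̄ − 3·M̄R̄/d₂ = 18.3400 − 3 × 1.1111 / 1.128 = 15.3849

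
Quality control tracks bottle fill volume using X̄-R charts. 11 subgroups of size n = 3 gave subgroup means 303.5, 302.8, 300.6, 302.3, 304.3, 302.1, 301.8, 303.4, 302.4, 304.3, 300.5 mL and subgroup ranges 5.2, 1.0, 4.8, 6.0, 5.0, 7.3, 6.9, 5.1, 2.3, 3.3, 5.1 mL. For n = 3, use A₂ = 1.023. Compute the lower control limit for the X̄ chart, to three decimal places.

X̄̄ = (303.5 + 302.8 + 300.6 + 302.3 + 304.3 + 302.1 + 301.8 + 303.4 + 302.4 + 304.3 + 300.5) / 11 = 3328.0000 / 11 = 302.5455
R̄ = (5.2 + 1.0 + 4.8 + 6.0 + 5.0 + 7.3 + 6.9 + 5.1 + 2.3 + 3.3 + 5.1) / 11 = 52.0000 / 11 = 4.7273
LCL = X̄̄ − A₂·R̄ = 302.5455 − 1.023 × 4.7273 = 297.7095

297.709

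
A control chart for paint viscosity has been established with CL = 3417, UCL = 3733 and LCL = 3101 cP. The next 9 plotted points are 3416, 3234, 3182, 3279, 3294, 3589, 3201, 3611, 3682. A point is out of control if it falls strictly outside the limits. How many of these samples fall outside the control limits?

0

All 9 points lie within [3101, 3733].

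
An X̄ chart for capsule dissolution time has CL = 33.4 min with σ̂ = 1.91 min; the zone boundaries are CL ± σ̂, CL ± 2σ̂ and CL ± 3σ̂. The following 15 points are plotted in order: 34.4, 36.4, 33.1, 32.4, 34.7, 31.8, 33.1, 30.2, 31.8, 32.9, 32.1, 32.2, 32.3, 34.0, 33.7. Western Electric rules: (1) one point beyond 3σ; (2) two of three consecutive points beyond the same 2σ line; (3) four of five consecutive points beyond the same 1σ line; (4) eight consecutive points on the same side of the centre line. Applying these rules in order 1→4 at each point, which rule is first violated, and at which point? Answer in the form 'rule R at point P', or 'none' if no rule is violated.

rule 4 at point 13

Zone of each point (C = within 1σ̂, B = 1σ̂–2σ̂, A = 2σ̂–3σ̂, * = beyond 3σ̂; sign = side of CL): 1:+C, 2:+B, 3:-C, 4:-C, 5:+C, 6:-C, 7:-C, 8:-B, 9:-C, 10:-C, 11:-C, 12:-C, 13:-C, 14:+C, 15:+C
Rule 4 (eight consecutive points on the same side of the centre line) is satisfied at point 13.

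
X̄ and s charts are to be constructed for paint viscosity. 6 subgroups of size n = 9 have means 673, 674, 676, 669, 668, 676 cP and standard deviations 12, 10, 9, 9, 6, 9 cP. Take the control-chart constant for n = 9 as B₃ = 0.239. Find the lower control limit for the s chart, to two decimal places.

2.19

s̄ = (12 + 10 + 9 + 9 + 6 + 9) / 6 = 9.1667
LCL_s = B₃·s̄ = 0.239 × 9.1667 = 2.1908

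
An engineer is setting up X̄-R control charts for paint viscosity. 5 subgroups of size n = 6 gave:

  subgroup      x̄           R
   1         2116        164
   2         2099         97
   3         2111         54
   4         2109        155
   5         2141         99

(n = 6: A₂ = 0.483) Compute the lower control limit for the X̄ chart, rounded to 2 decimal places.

2060.23

X̄̄ = (2116 + 2099 + 2111 + 2109 + 2141) / 5 = 10576.0000 / 5 = 2115.2000
R̄ = (164 + 97 + 54 + 155 + 99) / 5 = 569.0000 / 5 = 113.8000
LCL = X̄̄ − A₂·R̄ = 2115.2000 − 0.483 × 113.8000 = 2060.2346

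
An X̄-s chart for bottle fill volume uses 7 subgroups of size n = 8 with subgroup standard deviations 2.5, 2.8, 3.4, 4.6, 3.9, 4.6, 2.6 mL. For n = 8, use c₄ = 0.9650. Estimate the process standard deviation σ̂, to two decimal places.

s̄ = (2.5 + 2.8 + 3.4 + 4.6 + 3.9 + 4.6 + 2.6) / 7 = 3.4857
σ̂ = s̄ / c₄ = 3.4857 / 0.9650 = 3.6121

3.61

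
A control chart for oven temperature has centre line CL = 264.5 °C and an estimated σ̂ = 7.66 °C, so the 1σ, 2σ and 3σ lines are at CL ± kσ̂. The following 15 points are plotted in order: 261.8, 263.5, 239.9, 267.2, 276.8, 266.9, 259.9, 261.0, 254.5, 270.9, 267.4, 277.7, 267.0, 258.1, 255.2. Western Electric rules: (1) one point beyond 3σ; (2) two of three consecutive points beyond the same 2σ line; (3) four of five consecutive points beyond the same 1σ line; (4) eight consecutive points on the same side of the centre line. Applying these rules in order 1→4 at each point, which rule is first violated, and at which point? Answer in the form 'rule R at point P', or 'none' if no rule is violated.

rule 1 at point 3

Zone of each point (C = within 1σ̂, B = 1σ̂–2σ̂, A = 2σ̂–3σ̂, * = beyond 3σ̂; sign = side of CL): 1:-C, 2:-C, 3:-*, 4:+C, 5:+B, 6:+C, 7:-C, 8:-C, 9:-B, 10:+C, 11:+C, 12:+B, 13:+C, 14:-C, 15:-B
Rule 1 (one point beyond the 3σ limits) is satisfied at point 3.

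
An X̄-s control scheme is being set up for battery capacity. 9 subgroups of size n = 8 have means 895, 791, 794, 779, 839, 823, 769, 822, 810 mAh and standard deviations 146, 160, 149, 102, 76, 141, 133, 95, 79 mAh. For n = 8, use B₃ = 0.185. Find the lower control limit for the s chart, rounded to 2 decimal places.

22.22

s̄ = (146 + 160 + 149 + 102 + 76 + 141 + 133 + 95 + 79) / 9 = 120.1111
LCL_s = B₃·s̄ = 0.185 × 120.1111 = 22.2206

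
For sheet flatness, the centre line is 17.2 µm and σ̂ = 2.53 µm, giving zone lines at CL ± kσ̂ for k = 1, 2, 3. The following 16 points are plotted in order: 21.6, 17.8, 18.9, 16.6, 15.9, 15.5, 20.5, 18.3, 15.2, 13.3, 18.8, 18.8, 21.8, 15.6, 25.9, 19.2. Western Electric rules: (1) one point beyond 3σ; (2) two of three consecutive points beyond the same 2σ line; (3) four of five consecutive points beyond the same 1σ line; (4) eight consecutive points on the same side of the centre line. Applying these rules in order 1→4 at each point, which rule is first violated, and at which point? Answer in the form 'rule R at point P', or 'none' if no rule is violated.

rule 1 at point 15

Zone of each point (C = within 1σ̂, B = 1σ̂–2σ̂, A = 2σ̂–3σ̂, * = beyond 3σ̂; sign = side of CL): 1:+B, 2:+C, 3:+C, 4:-C, 5:-C, 6:-C, 7:+B, 8:+C, 9:-C, 10:-B, 11:+C, 12:+C, 13:+B, 14:-C, 15:+*, 16:+C
Rule 1 (one point beyond the 3σ limits) is satisfied at point 15.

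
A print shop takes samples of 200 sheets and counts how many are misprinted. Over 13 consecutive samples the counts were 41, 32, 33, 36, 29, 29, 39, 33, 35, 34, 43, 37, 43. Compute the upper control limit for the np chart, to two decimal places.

p̄ = Σdᵢ / (k·n) = 464 / (13 × 200) = 0.17846
UCL = np̄ + 3·√(np̄(1−p̄)) = 35.6923 + 3 × √(35.6923×0.82154) = 35.6923 + 3 × 5.4150 = 51.9374

51.94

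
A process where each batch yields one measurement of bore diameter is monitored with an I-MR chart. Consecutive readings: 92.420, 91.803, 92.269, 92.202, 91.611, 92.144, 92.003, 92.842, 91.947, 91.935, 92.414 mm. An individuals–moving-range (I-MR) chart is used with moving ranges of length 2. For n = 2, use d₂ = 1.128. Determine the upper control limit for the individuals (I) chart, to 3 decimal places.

93.379

X̄ = (92.420 + 91.803 + 92.269 + 92.202 + 91.611 + 92.144 + 92.003 + 92.842 + 91.947 + 91.935 + 92.414) / 11 = 92.1445
Moving ranges: 0.617, 0.466, 0.067, 0.591, 0.533, 0.141, 0.839, 0.895, 0.012, 0.479; M̄R̄ = 4.6400 / 10 = 0.4640
UCL = X̄ + 3·M̄R̄/d₂ = 92.1445 + 3 × 0.4640 / 1.128 = 93.3786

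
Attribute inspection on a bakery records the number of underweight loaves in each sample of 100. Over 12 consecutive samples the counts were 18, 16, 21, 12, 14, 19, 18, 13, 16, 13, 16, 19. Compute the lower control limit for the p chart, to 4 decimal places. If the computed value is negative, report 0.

0.0518

p̄ = Σdᵢ / (k·n) = 195 / (12 × 100) = 0.16250
LCL = p̄ − 3·√(p̄(1−p̄)/n) = 0.16250 − 3 × 0.03689 = 0.05183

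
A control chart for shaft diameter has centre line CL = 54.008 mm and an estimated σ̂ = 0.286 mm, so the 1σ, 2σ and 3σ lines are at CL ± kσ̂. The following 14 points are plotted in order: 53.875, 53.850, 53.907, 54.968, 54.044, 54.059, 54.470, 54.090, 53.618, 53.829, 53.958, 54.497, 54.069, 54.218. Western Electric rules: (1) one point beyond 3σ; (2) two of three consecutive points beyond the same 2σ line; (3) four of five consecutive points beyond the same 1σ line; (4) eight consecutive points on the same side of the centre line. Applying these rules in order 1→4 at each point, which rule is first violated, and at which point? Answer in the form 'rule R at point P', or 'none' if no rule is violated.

rule 1 at point 4

Zone of each point (C = within 1σ̂, B = 1σ̂–2σ̂, A = 2σ̂–3σ̂, * = beyond 3σ̂; sign = side of CL): 1:-C, 2:-C, 3:-C, 4:+*, 5:+C, 6:+C, 7:+B, 8:+C, 9:-B, 10:-C, 11:-C, 12:+B, 13:+C, 14:+C
Rule 1 (one point beyond the 3σ limits) is satisfied at point 4.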